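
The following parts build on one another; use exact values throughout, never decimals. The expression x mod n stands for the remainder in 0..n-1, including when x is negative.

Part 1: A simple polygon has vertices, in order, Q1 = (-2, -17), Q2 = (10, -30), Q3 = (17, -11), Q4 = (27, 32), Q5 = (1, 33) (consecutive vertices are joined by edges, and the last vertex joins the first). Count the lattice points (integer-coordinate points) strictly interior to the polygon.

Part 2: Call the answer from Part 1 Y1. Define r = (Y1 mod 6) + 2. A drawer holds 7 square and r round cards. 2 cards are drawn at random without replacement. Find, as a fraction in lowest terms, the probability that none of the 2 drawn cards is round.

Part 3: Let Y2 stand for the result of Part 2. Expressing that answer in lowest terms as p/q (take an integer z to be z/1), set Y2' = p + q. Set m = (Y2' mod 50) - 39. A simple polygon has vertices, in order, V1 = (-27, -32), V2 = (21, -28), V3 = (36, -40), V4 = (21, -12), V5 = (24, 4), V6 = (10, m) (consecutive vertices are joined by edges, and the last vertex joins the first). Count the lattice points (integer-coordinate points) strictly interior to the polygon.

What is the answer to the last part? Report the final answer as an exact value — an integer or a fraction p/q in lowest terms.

Part 1: cross terms: (-2*-30 - 10*-17)=230, (10*-11 - 17*-30)=400, (17*32 - 27*-11)=841, (27*33 - 1*32)=859, (1*-17 - -2*33)=49; twice the area = |2379| = 2379; area = 2379/2; boundary points = 1 + 1 + 1 + 1 + 1 = 5; strictly interior points = area - boundary/2 + 1 = 1188; answer 1188
Part 2: Y1 = 1188; r = 2; total draws C(9,2) = 36; favorable C(7,2) = 21; P = 7/12; answer 7/12
Part 3: Y2 = 7/12; threaded value p + q = 19; m = -20; cross terms: (-27*-28 - 21*-32)=1428, (21*-40 - 36*-28)=168, (36*-12 - 21*-40)=408, (21*4 - 24*-12)=372, (24*-20 - 10*4)=-520, (10*-32 - -27*-20)=-860; twice the area = |996| = 996; area = 498; boundary points = 4 + 3 + 1 + 1 + 2 + 1 = 12; strictly interior points = area - boundary/2 + 1 = 493; answer 493

493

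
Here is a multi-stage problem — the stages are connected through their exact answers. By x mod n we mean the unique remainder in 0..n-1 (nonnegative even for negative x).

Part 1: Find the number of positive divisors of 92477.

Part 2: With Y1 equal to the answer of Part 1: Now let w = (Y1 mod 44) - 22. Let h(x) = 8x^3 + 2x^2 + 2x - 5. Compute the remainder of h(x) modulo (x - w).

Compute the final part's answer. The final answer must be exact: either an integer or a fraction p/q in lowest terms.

Part 1: 92477 = 7 * 11 * 1201; number of divisors = (1+1) * (1+1) * (1+1) = 8; answer 8
Part 2: Y1 = 8; w = -14; remainder = value at the root: 8*(-14)^3 + 2*(-14)^2 + 2*(-14)^1 - 5 = (-21952) + (392) + (-28) + (-5) = -21593; answer -21593

-21593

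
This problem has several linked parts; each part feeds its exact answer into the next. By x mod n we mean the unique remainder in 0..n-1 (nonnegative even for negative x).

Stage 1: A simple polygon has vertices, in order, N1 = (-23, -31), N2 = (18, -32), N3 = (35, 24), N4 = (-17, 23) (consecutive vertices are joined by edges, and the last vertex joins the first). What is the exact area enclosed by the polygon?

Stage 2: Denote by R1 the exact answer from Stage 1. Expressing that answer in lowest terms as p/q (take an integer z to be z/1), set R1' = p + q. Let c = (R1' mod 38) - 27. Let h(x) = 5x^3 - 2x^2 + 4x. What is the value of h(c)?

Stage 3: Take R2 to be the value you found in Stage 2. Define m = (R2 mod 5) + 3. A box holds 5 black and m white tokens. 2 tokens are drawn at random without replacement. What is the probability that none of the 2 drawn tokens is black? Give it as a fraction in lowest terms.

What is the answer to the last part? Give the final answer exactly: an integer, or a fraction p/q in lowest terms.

7/22

Stage 1: cross terms: (-23*-32 - 18*-31)=1294, (18*24 - 35*-32)=1552, (35*23 - -17*24)=1213, (-17*-31 - -23*23)=1056; twice the area = |5115| = 5115; area = 5115/2; answer 5115/2
Stage 2: R1 = 5115/2; threaded value p + q = 5117; c = -2; 5*(-2)^3 - 2*(-2)^2 + 4*(-2)^1 = (-40) + (-8) + (-8) = -56; answer -56
Stage 3: R2 = -56; m = 7; total draws C(12,2) = 66; favorable C(7,2) = 21; P = 7/22; answer 7/22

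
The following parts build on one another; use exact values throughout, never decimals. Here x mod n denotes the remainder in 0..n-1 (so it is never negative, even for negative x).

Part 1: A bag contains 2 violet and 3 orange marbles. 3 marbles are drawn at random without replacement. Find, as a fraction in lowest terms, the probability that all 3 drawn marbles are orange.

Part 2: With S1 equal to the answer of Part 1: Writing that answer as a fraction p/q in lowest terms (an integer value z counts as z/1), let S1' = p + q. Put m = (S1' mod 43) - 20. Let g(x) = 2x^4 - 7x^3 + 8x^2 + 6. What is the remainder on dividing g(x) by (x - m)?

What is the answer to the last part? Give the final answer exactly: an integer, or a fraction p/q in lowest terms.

18879

Part 1: total draws C(5,3) = 10; favorable C(3,3) = 1; P = 1/10; answer 1/10
Part 2: S1 = 1/10; threaded value p + q = 11; m = -9; remainder = value at the root: 2*(-9)^4 - 7*(-9)^3 + 8*(-9)^2 + 6 = (13122) + (5103) + (648) + (6) = 18879; answer 18879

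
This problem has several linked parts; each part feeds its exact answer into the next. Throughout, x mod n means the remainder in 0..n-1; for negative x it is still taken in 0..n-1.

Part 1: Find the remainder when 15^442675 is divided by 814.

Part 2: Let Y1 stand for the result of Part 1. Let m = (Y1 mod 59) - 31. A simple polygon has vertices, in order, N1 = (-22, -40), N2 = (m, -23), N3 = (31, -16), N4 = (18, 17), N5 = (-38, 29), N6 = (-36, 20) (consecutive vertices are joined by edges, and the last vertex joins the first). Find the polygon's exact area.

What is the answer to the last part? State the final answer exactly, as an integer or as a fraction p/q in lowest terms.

Part 1: squarings mod 814: 15^1=15, 15^2=225, 15^4=157, 15^8=229, 15^16=345, 15^32=181, 15^64=201, 15^128=515, 15^256=675, 15^512=599, 15^1024=641, 15^2048=625, 15^4096=719, 15^8192=71, 15^16384=157, 15^32768=229, 15^65536=345, 15^131072=181, 15^262144=201; 15^442675 = 15^1 * 15^2 * 15^16 * 15^32 * 15^256 * 15^16384 * 15^32768 * 15^131072 * 15^262144 = 133 (mod 814); answer 133
Part 2: Y1 = 133; m = -16; cross terms: (-22*-23 - -16*-40)=-134, (-16*-16 - 31*-23)=969, (31*17 - 18*-16)=815, (18*29 - -38*17)=1168, (-38*20 - -36*29)=284, (-36*-40 - -22*20)=1880; twice the area = |4982| = 4982; area = 2491; answer 2491

2491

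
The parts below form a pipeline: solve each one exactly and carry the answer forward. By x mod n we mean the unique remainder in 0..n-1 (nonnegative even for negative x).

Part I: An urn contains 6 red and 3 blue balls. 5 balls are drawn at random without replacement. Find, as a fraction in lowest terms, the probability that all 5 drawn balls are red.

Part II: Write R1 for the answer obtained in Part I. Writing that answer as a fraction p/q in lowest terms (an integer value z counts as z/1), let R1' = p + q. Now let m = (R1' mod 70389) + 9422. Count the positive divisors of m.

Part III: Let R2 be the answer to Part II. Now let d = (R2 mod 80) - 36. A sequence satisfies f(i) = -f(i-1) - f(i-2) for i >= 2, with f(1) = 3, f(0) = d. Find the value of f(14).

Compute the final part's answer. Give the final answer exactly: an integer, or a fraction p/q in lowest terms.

21

Part I: total draws C(9,5) = 126; favorable C(6,5) = 6; P = 1/21; answer 1/21
Part II: R1 = 1/21; threaded value p + q = 22; m = 9444; 9444 = 2^2 * 3 * 787; number of divisors = (2+1) * (1+1) * (1+1) = 12; answer 12
Part III: R2 = 12; d = -24; f(2) = -1*(3) - 1*(-24) = 21; iterating: f(2)=21, f(3)=-24, f(4)=3, f(5)=21, f(6)=-24, f(7)=3, f(8)=21, f(9)=-24, f(10)=3, f(11)=21, f(12)=-24, f(13)=3, f(14)=21; answer 21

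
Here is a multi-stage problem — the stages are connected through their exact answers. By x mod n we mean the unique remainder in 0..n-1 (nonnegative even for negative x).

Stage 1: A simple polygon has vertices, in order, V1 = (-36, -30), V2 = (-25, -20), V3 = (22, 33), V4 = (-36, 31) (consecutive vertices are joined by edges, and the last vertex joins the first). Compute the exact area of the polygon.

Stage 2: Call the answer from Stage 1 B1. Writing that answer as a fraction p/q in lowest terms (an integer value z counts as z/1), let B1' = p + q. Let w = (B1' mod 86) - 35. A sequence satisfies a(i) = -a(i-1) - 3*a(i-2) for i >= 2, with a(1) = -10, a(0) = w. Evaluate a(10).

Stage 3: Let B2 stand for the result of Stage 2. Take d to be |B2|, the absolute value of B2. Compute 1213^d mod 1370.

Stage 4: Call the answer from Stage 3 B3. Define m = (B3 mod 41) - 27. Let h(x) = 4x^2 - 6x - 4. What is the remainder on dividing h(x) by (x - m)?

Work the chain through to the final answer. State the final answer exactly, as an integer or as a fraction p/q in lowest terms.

Stage 1: cross terms: (-36*-20 - -25*-30)=-30, (-25*33 - 22*-20)=-385, (22*31 - -36*33)=1870, (-36*-30 - -36*31)=2196; twice the area = |3651| = 3651; area = 3651/2; answer 3651/2
Stage 2: B1 = 3651/2; threaded value p + q = 3653; w = 6; a(2) = -1*(-10) - 3*(6) = -8; iterating: a(2)=-8, a(3)=38, a(4)=-14, a(5)=-100, a(6)=142, a(7)=158, a(8)=-584, a(9)=110, a(10)=1642; answer 1642
Stage 3: B2 = 1642; d = 1642; squarings mod 1370: 1213^1=1213, 1213^2=1359, 1213^4=121, 1213^8=941, 1213^16=461, 1213^32=171, 1213^64=471, 1213^128=1271, 1213^256=211, 1213^512=681, 1213^1024=701; 1213^1642 = 1213^2 * 1213^8 * 1213^32 * 1213^64 * 1213^512 * 1213^1024 = 609 (mod 1370); answer 609
Stage 4: B3 = 609; m = 8; remainder = value at the root: 4*(8)^2 - 6*(8)^1 - 4 = (256) + (-48) + (-4) = 204; answer 204

204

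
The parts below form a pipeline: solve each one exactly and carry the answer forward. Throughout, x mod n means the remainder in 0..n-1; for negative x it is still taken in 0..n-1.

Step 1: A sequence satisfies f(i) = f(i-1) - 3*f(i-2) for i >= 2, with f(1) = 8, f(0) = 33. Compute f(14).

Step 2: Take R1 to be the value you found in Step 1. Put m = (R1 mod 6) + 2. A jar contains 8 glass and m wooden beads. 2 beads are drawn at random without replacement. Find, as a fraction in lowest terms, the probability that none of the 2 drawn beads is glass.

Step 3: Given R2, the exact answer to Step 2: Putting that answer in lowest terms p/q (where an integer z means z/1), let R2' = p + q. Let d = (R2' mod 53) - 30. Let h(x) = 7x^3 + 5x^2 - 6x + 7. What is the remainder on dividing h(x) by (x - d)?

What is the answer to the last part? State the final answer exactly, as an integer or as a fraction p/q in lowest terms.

Step 1: f(2) = 1*(8) - 3*(33) = -91; iterating: f(2)=-91, f(3)=-115, f(4)=158, f(5)=503, f(6)=29, f(7)=-1480, f(8)=-1567, f(9)=2873, f(10)=7574, f(11)=-1045, f(12)=-23767, f(13)=-20632, f(14)=50669; answer 50669
Step 2: R1 = 50669; m = 7; total draws C(15,2) = 105; favorable C(7,2) = 21; P = 1/5; answer 1/5
Step 3: R2 = 1/5; threaded value p + q = 6; d = -24; remainder = value at the root: 7*(-24)^3 + 5*(-24)^2 - 6*(-24)^1 + 7 = (-96768) + (2880) + (144) + (7) = -93737; answer -93737

-93737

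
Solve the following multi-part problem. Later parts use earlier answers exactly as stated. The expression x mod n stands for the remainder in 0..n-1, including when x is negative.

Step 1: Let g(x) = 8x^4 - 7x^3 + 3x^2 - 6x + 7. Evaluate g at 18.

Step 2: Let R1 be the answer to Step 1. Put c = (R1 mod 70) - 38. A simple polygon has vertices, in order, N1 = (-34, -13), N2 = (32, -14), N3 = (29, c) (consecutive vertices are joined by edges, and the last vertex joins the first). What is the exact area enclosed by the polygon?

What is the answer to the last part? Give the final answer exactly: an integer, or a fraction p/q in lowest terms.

Step 1: 8*(18)^4 - 7*(18)^3 + 3*(18)^2 - 6*(18)^1 + 7 = (839808) + (-40824) + (972) + (-108) + (7) = 799855; answer 799855
Step 2: R1 = 799855; c = -3; cross terms: (-34*-14 - 32*-13)=892, (32*-3 - 29*-14)=310, (29*-13 - -34*-3)=-479; twice the area = |723| = 723; area = 723/2; answer 723/2

723/2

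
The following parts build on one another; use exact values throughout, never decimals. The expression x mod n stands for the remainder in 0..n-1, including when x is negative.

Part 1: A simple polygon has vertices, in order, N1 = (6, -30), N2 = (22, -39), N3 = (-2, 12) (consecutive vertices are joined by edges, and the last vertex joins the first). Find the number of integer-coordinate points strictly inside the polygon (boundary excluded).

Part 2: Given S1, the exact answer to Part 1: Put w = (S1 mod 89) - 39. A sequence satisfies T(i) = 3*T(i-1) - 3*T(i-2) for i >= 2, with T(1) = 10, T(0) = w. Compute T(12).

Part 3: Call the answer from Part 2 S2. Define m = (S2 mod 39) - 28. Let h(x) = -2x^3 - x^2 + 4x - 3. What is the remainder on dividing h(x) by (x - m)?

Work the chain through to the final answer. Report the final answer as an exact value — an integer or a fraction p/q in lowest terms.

Part 1: cross terms: (6*-39 - 22*-30)=426, (22*12 - -2*-39)=186, (-2*-30 - 6*12)=-12; twice the area = |600| = 600; area = 300; boundary points = 1 + 3 + 2 = 6; strictly interior points = area - boundary/2 + 1 = 298; answer 298
Part 2: S1 = 298; w = -8; T(2) = 3*(10) - 3*(-8) = 54; iterating: T(2)=54, T(3)=132, T(4)=234, T(5)=306, T(6)=216, T(7)=-270, T(8)=-1458, T(9)=-3564, T(10)=-6318, T(11)=-8262, T(12)=-5832; answer -5832
Part 3: S2 = -5832; m = -10; remainder = value at the root: -2*(-10)^3 - 1*(-10)^2 + 4*(-10)^1 - 3 = (2000) + (-100) + (-40) + (-3) = 1857; answer 1857

1857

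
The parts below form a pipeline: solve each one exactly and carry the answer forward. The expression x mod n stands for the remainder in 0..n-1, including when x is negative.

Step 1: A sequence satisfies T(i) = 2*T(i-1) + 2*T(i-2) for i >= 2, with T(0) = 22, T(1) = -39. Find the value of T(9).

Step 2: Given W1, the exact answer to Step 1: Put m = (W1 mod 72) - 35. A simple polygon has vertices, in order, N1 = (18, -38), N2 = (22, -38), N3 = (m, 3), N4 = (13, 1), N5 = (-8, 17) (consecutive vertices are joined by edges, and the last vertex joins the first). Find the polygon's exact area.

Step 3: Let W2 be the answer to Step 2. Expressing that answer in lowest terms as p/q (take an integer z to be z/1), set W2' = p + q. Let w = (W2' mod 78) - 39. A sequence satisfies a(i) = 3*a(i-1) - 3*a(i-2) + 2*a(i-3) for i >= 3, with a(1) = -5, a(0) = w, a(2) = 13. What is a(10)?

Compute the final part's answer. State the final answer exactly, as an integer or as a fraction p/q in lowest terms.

12317

Step 1: T(2) = 2*(-39) + 2*(22) = -34; iterating: T(2)=-34, T(3)=-146, T(4)=-360, T(5)=-1012, T(6)=-2744, T(7)=-7512, T(8)=-20512, T(9)=-56048; answer -56048
Step 2: W1 = -56048; m = 5; cross terms: (18*-38 - 22*-38)=152, (22*3 - 5*-38)=256, (5*1 - 13*3)=-34, (13*17 - -8*1)=229, (-8*-38 - 18*17)=-2; twice the area = |601| = 601; area = 601/2; answer 601/2
Step 3: W2 = 601/2; threaded value p + q = 603; w = 18; a(3) = 3*(13) - 3*(-5) + 2*(18) = 90; iterating: a(3)=90, a(4)=221, a(5)=419, a(6)=774, a(7)=1507, a(8)=3037, a(9)=6138, a(10)=12317; answer 12317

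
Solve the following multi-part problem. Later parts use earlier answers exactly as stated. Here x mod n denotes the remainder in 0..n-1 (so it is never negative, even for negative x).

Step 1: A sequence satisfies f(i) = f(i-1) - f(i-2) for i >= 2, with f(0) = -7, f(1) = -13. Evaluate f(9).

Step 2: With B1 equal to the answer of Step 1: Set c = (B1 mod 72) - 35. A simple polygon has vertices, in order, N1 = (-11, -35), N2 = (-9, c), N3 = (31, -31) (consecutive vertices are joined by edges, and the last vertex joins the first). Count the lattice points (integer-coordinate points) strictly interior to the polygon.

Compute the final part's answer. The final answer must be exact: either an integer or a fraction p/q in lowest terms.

Step 1: f(2) = 1*(-13) - 1*(-7) = -6; iterating: f(2)=-6, f(3)=7, f(4)=13, f(5)=6, f(6)=-7, f(7)=-13, f(8)=-6, f(9)=7; answer 7
Step 2: B1 = 7; c = -28; cross terms: (-11*-28 - -9*-35)=-7, (-9*-31 - 31*-28)=1147, (31*-35 - -11*-31)=-1426; twice the area = |-286| = 286; area = 143; boundary points = 1 + 1 + 2 = 4; strictly interior points = area - boundary/2 + 1 = 142; answer 142

142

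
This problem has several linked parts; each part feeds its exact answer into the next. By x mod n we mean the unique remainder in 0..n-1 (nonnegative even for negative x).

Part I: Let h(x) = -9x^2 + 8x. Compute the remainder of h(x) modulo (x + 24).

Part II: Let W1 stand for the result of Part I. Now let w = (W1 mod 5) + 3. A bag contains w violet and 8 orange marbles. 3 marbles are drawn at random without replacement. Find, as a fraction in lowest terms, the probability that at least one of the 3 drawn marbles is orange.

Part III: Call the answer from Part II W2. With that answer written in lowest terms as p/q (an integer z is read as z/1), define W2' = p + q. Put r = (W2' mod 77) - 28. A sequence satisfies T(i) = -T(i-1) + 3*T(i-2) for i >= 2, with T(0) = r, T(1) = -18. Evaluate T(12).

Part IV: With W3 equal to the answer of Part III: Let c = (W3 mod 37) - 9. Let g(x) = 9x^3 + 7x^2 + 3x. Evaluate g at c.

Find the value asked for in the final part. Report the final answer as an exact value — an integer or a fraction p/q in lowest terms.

Part I: remainder = value at the root: -9*(-24)^2 + 8*(-24)^1 = (-5184) + (-192) = -5376; answer -5376
Part II: W1 = -5376; w = 7; total draws C(15,3) = 455; complement C(7,3) = 35; favorable 455 - 35 = 420; P = 12/13; answer 12/13
Part III: W2 = 12/13; threaded value p + q = 25; r = -3; T(2) = -1*(-18) + 3*(-3) = 9; iterating: T(2)=9, T(3)=-63, T(4)=90, T(5)=-279, T(6)=549, T(7)=-1386, T(8)=3033, T(9)=-7191, T(10)=16290, T(11)=-37863, T(12)=86733; answer 86733
Part IV: W3 = 86733; c = -4; 9*(-4)^3 + 7*(-4)^2 + 3*(-4)^1 = (-576) + (112) + (-12) = -476; answer -476

-476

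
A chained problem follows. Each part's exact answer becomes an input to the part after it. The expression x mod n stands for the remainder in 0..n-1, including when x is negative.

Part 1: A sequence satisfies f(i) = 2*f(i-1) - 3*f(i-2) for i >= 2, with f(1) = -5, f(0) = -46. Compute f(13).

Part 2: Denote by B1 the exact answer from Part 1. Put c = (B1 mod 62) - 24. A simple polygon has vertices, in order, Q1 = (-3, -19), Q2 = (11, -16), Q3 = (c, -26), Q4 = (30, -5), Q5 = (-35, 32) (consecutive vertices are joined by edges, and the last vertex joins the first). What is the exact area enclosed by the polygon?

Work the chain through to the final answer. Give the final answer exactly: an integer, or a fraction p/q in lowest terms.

1253

Part 1: f(2) = 2*(-5) - 3*(-46) = 128; iterating: f(2)=128, f(3)=271, f(4)=158, f(5)=-497, f(6)=-1468, f(7)=-1445, f(8)=1514, f(9)=7363, f(10)=10184, f(11)=-1721, f(12)=-33994, f(13)=-62825; answer -62825
Part 2: B1 = -62825; c = 19; cross terms: (-3*-16 - 11*-19)=257, (11*-26 - 19*-16)=18, (19*-5 - 30*-26)=685, (30*32 - -35*-5)=785, (-35*-19 - -3*32)=761; twice the area = |2506| = 2506; area = 1253; answer 1253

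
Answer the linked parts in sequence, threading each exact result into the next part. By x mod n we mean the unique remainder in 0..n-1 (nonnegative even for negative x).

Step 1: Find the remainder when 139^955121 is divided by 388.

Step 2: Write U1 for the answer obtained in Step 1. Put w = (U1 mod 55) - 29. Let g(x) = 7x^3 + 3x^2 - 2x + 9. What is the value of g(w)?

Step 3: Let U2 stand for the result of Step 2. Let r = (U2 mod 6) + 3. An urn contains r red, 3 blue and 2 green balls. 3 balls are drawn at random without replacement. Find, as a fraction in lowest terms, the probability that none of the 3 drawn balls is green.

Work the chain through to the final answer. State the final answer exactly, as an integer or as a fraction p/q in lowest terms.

15/26

Step 1: squarings mod 388: 139^1=139, 139^2=309, 139^4=33, 139^8=313, 139^16=193, 139^32=1, 139^64=1, 139^128=1, 139^256=1, 139^512=1, 139^1024=1, 139^2048=1, 139^4096=1, 139^8192=1, 139^16384=1, 139^32768=1, 139^65536=1, 139^131072=1, 139^262144=1, 139^524288=1; 139^955121 = 139^1 * 139^16 * 139^32 * 139^64 * 139^128 * 139^512 * 139^4096 * 139^32768 * 139^131072 * 139^262144 * 139^524288 = 55 (mod 388); answer 55
Step 2: U1 = 55; w = -29; 7*(-29)^3 + 3*(-29)^2 - 2*(-29)^1 + 9 = (-170723) + (2523) + (58) + (9) = -168133; answer -168133
Step 3: U2 = -168133; r = 8; total draws C(13,3) = 286; favorable C(11,3) = 165; P = 15/26; answer 15/26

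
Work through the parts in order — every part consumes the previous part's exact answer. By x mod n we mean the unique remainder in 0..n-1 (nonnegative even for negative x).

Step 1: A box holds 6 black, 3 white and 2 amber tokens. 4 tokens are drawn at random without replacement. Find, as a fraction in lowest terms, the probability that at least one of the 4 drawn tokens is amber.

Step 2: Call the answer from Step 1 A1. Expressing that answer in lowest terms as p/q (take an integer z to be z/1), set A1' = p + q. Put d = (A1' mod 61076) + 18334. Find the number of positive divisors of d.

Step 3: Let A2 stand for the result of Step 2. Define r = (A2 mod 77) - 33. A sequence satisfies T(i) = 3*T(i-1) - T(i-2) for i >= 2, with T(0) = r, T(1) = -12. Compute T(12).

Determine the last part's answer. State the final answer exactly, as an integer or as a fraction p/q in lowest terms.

Step 1: total draws C(11,4) = 330; complement C(9,4) = 126; favorable 330 - 126 = 204; P = 34/55; answer 34/55
Step 2: A1 = 34/55; threaded value p + q = 89; d = 18423; 18423 = 3^2 * 23 * 89; number of divisors = (2+1) * (1+1) * (1+1) = 12; answer 12
Step 3: A2 = 12; r = -21; T(2) = 3*(-12) - 1*(-21) = -15; iterating: T(2)=-15, T(3)=-33, T(4)=-84, T(5)=-219, T(6)=-573, T(7)=-1500, T(8)=-3927, T(9)=-10281, T(10)=-26916, T(11)=-70467, T(12)=-184485; answer -184485

-184485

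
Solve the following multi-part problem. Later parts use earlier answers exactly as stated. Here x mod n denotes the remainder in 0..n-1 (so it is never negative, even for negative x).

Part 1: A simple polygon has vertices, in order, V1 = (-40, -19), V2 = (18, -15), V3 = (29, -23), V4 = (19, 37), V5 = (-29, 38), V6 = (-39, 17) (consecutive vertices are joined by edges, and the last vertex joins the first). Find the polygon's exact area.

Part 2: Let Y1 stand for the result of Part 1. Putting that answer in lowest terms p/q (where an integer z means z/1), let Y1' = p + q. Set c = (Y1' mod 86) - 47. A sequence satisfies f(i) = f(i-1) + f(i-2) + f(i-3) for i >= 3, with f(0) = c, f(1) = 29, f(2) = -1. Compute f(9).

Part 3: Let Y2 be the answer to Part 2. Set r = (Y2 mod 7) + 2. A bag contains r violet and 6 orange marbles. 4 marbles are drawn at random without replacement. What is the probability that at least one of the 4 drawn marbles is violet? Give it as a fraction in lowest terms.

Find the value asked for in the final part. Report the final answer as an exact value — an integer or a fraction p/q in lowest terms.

Part 1: cross terms: (-40*-15 - 18*-19)=942, (18*-23 - 29*-15)=21, (29*37 - 19*-23)=1510, (19*38 - -29*37)=1795, (-29*17 - -39*38)=989, (-39*-19 - -40*17)=1421; twice the area = |6678| = 6678; area = 3339; answer 3339
Part 2: Y1 = 3339; threaded value p + q = 3340; c = 25; f(3) = 1*(-1) + 1*(29) + 1*(25) = 53; iterating: f(3)=53, f(4)=81, f(5)=133, f(6)=267, f(7)=481, f(8)=881, f(9)=1629; answer 1629
Part 3: Y2 = 1629; r = 7; total draws C(13,4) = 715; complement C(6,4) = 15; favorable 715 - 15 = 700; P = 140/143; answer 140/143

140/143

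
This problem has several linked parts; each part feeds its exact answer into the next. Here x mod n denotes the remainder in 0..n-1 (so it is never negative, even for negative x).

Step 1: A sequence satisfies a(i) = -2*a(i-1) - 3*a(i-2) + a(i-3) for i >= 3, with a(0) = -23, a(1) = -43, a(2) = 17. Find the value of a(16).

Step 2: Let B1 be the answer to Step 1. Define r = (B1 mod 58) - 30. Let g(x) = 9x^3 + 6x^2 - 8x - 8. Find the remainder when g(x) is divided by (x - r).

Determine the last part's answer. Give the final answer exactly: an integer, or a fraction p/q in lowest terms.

Step 1: a(3) = -2*(17) - 3*(-43) + 1*(-23) = 72; iterating: a(3)=72, a(4)=-238, a(5)=277, a(6)=232, a(7)=-1533, a(8)=2647, a(9)=-463, a(10)=-8548, a(11)=21132, a(12)=-17083, a(13)=-37778, a(14)=147937, a(15)=-199623, a(16)=-82343; answer -82343
Step 2: B1 = -82343; r = -13; remainder = value at the root: 9*(-13)^3 + 6*(-13)^2 - 8*(-13)^1 - 8 = (-19773) + (1014) + (104) + (-8) = -18663; answer -18663

-18663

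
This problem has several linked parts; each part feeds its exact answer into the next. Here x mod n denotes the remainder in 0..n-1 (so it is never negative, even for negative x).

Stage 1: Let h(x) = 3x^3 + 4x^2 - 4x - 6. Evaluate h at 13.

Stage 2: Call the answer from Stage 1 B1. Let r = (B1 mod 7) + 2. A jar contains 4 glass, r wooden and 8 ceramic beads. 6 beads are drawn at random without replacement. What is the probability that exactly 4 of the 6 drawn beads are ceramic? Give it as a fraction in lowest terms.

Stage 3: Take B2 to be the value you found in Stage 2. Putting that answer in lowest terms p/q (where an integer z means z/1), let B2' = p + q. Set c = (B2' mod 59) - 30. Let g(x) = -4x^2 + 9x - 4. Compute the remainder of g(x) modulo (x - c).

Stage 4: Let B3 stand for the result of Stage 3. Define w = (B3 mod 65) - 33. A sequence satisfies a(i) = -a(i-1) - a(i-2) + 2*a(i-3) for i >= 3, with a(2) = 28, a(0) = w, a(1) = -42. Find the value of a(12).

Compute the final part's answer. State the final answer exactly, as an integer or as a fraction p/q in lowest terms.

-4118

Stage 1: 3*(13)^3 + 4*(13)^2 - 4*(13)^1 - 6 = (6591) + (676) + (-52) + (-6) = 7209; answer 7209
Stage 2: B1 = 7209; r = 8; total draws C(20,6) = 38760; favorable C(8,4)*C(12,2) = 4620; P = 77/646; answer 77/646
Stage 3: B2 = 77/646; threaded value p + q = 723; c = -15; remainder = value at the root: -4*(-15)^2 + 9*(-15)^1 - 4 = (-900) + (-135) + (-4) = -1039; answer -1039
Stage 4: B3 = -1039; w = -32; a(3) = -1*(28) - 1*(-42) + 2*(-32) = -50; iterating: a(3)=-50, a(4)=-62, a(5)=168, a(6)=-206, a(7)=-86, a(8)=628, a(9)=-954, a(10)=154, a(11)=2056, a(12)=-4118; answer -4118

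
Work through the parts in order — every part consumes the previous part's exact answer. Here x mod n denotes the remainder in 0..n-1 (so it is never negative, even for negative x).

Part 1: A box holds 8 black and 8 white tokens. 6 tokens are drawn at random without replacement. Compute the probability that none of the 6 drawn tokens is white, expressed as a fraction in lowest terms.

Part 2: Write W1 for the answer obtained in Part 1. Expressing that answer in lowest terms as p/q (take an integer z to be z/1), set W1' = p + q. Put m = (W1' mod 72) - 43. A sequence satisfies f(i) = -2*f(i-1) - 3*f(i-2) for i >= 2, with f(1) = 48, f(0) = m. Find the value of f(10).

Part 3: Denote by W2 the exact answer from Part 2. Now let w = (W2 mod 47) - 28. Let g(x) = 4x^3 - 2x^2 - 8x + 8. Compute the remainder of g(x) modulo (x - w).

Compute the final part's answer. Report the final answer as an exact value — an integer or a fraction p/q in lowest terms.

-89144

Part 1: total draws C(16,6) = 8008; favorable C(8,6) = 28; P = 1/286; answer 1/286
Part 2: W1 = 1/286; threaded value p + q = 287; m = 28; f(2) = -2*(48) - 3*(28) = -180; iterating: f(2)=-180, f(3)=216, f(4)=108, f(5)=-864, f(6)=1404, f(7)=-216, f(8)=-3780, f(9)=8208, f(10)=-5076; answer -5076
Part 3: W2 = -5076; w = -28; remainder = value at the root: 4*(-28)^3 - 2*(-28)^2 - 8*(-28)^1 + 8 = (-87808) + (-1568) + (224) + (8) = -89144; answer -89144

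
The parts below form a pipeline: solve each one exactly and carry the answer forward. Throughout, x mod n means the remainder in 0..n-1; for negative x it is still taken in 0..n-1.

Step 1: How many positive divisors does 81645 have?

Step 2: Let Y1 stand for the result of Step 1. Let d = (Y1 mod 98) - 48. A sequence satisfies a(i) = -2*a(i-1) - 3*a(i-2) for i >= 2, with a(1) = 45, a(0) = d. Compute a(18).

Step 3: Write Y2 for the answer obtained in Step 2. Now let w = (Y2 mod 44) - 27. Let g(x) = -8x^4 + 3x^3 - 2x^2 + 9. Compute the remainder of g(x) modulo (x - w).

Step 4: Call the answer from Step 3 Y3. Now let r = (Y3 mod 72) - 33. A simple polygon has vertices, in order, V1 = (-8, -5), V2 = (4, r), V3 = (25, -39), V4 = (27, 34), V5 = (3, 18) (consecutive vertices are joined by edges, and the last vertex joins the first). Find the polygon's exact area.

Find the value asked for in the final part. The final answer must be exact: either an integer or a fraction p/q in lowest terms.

3369/2

Step 1: 81645 = 3 * 5 * 5443; number of divisors = (1+1) * (1+1) * (1+1) = 8; answer 8
Step 2: Y1 = 8; d = -40; a(2) = -2*(45) - 3*(-40) = 30; iterating: a(2)=30, a(3)=-195, a(4)=300, a(5)=-15, a(6)=-870, a(7)=1785, a(8)=-960, a(9)=-3435, a(10)=9750, a(11)=-9195, a(12)=-10860, a(13)=49305, a(14)=-66030, a(15)=-15855, a(16)=229800, a(17)=-412035, a(18)=134670; answer 134670
Step 3: Y2 = 134670; w = 3; remainder = value at the root: -8*(3)^4 + 3*(3)^3 - 2*(3)^2 + 9 = (-648) + (81) + (-18) + (9) = -576; answer -576
Step 4: Y3 = -576; r = -33; cross terms: (-8*-33 - 4*-5)=284, (4*-39 - 25*-33)=669, (25*34 - 27*-39)=1903, (27*18 - 3*34)=384, (3*-5 - -8*18)=129; twice the area = |3369| = 3369; area = 3369/2; answer 3369/2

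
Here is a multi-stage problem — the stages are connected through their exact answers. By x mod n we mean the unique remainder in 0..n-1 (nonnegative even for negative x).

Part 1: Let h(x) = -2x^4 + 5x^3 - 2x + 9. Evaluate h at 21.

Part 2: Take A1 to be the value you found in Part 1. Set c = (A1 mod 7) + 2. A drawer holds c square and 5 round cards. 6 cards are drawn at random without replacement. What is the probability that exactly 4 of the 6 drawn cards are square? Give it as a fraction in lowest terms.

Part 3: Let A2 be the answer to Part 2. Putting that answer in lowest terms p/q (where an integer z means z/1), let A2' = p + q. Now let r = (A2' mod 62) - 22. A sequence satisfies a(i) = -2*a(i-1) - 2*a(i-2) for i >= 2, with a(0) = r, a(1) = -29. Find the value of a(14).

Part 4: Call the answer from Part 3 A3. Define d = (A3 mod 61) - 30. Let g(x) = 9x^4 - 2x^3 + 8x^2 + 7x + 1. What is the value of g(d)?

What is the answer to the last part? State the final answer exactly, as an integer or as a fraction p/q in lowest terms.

21365

Part 1: -2*(21)^4 + 5*(21)^3 - 2*(21)^1 + 9 = (-388962) + (46305) + (-42) + (9) = -342690; answer -342690
Part 2: A1 = -342690; c = 4; total draws C(9,6) = 84; favorable C(4,4)*C(5,2) = 10; P = 5/42; answer 5/42
Part 3: A2 = 5/42; threaded value p + q = 47; r = 25; a(2) = -2*(-29) - 2*(25) = 8; iterating: a(2)=8, a(3)=42, a(4)=-100, a(5)=116, a(6)=-32, a(7)=-168, a(8)=400, a(9)=-464, a(10)=128, a(11)=672, a(12)=-1600, a(13)=1856, a(14)=-512; answer -512
Part 4: A3 = -512; d = 7; 9*(7)^4 - 2*(7)^3 + 8*(7)^2 + 7*(7)^1 + 1 = (21609) + (-686) + (392) + (49) + (1) = 21365; answer 21365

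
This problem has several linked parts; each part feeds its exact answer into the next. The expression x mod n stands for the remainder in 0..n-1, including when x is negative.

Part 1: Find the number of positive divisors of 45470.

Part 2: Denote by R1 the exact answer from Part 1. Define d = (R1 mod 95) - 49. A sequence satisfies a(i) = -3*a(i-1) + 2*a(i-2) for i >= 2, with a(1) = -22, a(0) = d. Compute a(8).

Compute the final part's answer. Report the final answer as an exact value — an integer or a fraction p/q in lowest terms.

Part 1: 45470 = 2 * 5 * 4547; number of divisors = (1+1) * (1+1) * (1+1) = 8; answer 8
Part 2: R1 = 8; d = -41; a(2) = -3*(-22) + 2*(-41) = -16; iterating: a(2)=-16, a(3)=4, a(4)=-44, a(5)=140, a(6)=-508, a(7)=1804, a(8)=-6428; answer -6428

-6428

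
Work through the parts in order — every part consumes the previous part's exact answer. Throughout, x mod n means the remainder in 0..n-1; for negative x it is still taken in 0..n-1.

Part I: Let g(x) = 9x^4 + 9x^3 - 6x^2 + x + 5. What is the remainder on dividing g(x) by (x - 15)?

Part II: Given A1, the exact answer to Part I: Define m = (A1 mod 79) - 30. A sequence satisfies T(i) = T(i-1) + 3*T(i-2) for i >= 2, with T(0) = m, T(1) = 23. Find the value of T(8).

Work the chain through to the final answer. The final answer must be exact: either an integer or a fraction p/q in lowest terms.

Part I: remainder = value at the root: 9*(15)^4 + 9*(15)^3 - 6*(15)^2 + 1*(15)^1 + 5 = (455625) + (30375) + (-1350) + (15) + (5) = 484670; answer 484670
Part II: A1 = 484670; m = -25; T(2) = 1*(23) + 3*(-25) = -52; iterating: T(2)=-52, T(3)=17, T(4)=-139, T(5)=-88, T(6)=-505, T(7)=-769, T(8)=-2284; answer -2284

-2284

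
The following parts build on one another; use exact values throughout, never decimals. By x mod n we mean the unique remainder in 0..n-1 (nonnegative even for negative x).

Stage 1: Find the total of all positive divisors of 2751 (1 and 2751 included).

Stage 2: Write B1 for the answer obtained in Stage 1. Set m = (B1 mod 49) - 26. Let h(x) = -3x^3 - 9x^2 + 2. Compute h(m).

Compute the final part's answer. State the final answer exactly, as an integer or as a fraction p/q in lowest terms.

9986

Stage 1: 2751 = 3 * 7 * 131; sigma = (1 + 3) * (1 + 7) * (1 + 131) = 4 * 8 * 132 = 4224; answer 4224
Stage 2: B1 = 4224; m = -16; -3*(-16)^3 - 9*(-16)^2 + 2 = (12288) + (-2304) + (2) = 9986; answer 9986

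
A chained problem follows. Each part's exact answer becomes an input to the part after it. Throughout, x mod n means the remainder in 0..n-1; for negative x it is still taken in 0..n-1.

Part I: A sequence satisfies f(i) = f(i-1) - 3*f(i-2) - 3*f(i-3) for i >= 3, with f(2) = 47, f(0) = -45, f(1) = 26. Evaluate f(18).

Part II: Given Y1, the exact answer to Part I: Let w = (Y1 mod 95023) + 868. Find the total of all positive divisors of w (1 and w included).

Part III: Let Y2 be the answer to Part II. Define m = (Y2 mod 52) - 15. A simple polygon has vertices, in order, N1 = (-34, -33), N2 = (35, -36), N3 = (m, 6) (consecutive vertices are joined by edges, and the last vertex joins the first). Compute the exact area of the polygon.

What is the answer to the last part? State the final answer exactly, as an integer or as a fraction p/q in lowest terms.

1422

Part I: f(3) = 1*(47) - 3*(26) - 3*(-45) = 104; iterating: f(3)=104, f(4)=-115, f(5)=-568, f(6)=-535, f(7)=1514, f(8)=4823, f(9)=1886, f(10)=-17125, f(11)=-37252, f(12)=8465, f(13)=171596, f(14)=257957, f(15)=-282226, f(16)=-1570885, f(17)=-1498078, f(18)=4061255; answer 4061255
Part II: Y1 = 4061255; w = 71157; 71157 = 3 * 23719; sigma = (1 + 3) * (1 + 23719) = 4 * 23720 = 94880; answer 94880
Part III: Y2 = 94880; m = 17; cross terms: (-34*-36 - 35*-33)=2379, (35*6 - 17*-36)=822, (17*-33 - -34*6)=-357; twice the area = |2844| = 2844; area = 1422; answer 1422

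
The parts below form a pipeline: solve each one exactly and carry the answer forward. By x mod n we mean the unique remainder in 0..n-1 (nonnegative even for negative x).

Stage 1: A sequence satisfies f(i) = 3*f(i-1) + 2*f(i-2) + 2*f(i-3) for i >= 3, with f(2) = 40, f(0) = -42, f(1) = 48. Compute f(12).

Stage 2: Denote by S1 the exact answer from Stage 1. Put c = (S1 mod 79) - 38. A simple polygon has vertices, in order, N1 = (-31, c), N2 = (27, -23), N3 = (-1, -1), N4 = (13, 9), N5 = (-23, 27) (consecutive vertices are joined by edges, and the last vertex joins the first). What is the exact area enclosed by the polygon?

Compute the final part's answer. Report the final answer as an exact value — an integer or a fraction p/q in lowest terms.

956

Stage 1: f(3) = 3*(40) + 2*(48) + 2*(-42) = 132; iterating: f(3)=132, f(4)=572, f(5)=2060, f(6)=7588, f(7)=28028, f(8)=103380, f(9)=381372, f(10)=1406932, f(11)=5190300, f(12)=19147508; answer 19147508
Stage 2: S1 = 19147508; c = 3; cross terms: (-31*-23 - 27*3)=632, (27*-1 - -1*-23)=-50, (-1*9 - 13*-1)=4, (13*27 - -23*9)=558, (-23*3 - -31*27)=768; twice the area = |1912| = 1912; area = 956; answer 956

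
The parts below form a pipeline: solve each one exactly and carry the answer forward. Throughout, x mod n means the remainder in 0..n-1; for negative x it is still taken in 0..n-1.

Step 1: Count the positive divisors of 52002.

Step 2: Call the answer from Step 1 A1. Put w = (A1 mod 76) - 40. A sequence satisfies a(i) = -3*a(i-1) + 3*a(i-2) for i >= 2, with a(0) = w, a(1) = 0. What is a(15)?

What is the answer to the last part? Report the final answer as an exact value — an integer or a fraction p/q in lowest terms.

Step 1: 52002 = 2 * 3^5 * 107; number of divisors = (1+1) * (5+1) * (1+1) = 24; answer 24
Step 2: A1 = 24; w = -16; a(2) = -3*(0) + 3*(-16) = -48; iterating: a(2)=-48, a(3)=144, a(4)=-576, a(5)=2160, a(6)=-8208, a(7)=31104, a(8)=-117936, a(9)=447120, a(10)=-1695168, a(11)=6426864, a(12)=-24366096, a(13)=92378880, a(14)=-350234928, a(15)=1327841424; answer 1327841424

1327841424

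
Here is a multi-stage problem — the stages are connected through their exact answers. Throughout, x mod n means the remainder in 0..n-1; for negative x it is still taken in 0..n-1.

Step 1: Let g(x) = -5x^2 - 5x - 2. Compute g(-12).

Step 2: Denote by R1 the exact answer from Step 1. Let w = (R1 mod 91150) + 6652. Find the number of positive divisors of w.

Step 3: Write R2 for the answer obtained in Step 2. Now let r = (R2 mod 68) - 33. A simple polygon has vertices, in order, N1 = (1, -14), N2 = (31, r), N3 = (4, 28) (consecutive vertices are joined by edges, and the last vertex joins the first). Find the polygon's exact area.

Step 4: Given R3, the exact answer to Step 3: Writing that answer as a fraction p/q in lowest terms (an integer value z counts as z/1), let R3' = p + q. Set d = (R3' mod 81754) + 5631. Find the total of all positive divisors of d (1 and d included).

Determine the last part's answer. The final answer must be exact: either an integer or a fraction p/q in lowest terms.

10920

Step 1: -5*(-12)^2 - 5*(-12)^1 - 2 = (-720) + (60) + (-2) = -662; answer -662
Step 2: R1 = -662; w = 97140; 97140 = 2^2 * 3 * 5 * 1619; number of divisors = (2+1) * (1+1) * (1+1) * (1+1) = 24; answer 24
Step 3: R2 = 24; r = -9; cross terms: (1*-9 - 31*-14)=425, (31*28 - 4*-9)=904, (4*-14 - 1*28)=-84; twice the area = |1245| = 1245; area = 1245/2; answer 1245/2
Step 4: R3 = 1245/2; threaded value p + q = 1247; d = 6878; 6878 = 2 * 19 * 181; sigma = (1 + 2) * (1 + 19) * (1 + 181) = 3 * 20 * 182 = 10920; answer 10920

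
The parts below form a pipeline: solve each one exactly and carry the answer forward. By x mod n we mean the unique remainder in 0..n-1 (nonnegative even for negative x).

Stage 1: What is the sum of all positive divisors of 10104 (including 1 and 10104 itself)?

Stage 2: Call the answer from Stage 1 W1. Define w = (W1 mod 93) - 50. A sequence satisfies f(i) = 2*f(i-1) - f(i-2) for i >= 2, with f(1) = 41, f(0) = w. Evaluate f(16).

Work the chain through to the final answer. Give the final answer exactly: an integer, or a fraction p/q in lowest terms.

1046

Stage 1: 10104 = 2^3 * 3 * 421; sigma = (1 + 2 + 4 + 8) * (1 + 3) * (1 + 421) = 15 * 4 * 422 = 25320; answer 25320
Stage 2: W1 = 25320; w = -26; f(2) = 2*(41) - 1*(-26) = 108; iterating: f(2)=108, f(3)=175, f(4)=242, f(5)=309, f(6)=376, f(7)=443, f(8)=510, f(9)=577, f(10)=644, f(11)=711, f(12)=778, f(13)=845, f(14)=912, f(15)=979, f(16)=1046; answer 1046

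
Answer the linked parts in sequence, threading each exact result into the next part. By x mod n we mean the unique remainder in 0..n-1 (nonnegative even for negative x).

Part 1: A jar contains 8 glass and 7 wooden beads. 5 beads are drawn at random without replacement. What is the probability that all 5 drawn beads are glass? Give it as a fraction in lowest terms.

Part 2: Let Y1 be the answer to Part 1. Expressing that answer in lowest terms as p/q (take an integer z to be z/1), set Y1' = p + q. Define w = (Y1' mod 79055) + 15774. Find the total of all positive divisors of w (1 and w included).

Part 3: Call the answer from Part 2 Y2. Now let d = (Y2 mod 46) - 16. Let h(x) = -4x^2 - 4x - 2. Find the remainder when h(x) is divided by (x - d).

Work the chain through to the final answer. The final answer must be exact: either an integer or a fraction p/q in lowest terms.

Part 1: total draws C(15,5) = 3003; favorable C(8,5) = 56; P = 8/429; answer 8/429
Part 2: Y1 = 8/429; threaded value p + q = 437; w = 16211; 16211 = 13 * 29 * 43; sigma = (1 + 13) * (1 + 29) * (1 + 43) = 14 * 30 * 44 = 18480; answer 18480
Part 3: Y2 = 18480; d = 18; remainder = value at the root: -4*(18)^2 - 4*(18)^1 - 2 = (-1296) + (-72) + (-2) = -1370; answer -1370

-1370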